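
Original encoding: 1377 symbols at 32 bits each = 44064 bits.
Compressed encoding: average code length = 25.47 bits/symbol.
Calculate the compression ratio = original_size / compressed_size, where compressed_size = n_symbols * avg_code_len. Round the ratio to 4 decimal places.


original_size = n_symbols * orig_bits = 1377 * 32 = 44064 bits
compressed_size = n_symbols * avg_code_len = 1377 * 25.47 = 35072.19 bits
ratio = original_size / compressed_size = 44064 / 35072.19 = 1.2564

Compression ratio = 1.2564


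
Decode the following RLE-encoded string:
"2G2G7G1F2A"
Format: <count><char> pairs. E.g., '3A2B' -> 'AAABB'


Expanding each <count><char> pair:
  2G -> 'GG'
  2G -> 'GG'
  7G -> 'GGGGGGG'
  1F -> 'F'
  2A -> 'AA'

Decoded = GGGGGGGGGGGFAA


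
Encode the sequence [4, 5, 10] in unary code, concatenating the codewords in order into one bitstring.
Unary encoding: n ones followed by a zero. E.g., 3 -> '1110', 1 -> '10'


Encode each number as n ones followed by a terminating 0:
  4 -> 11110 (5 bits)
  5 -> 111110 (6 bits)
  10 -> 11111111110 (11 bits)
Total length = 5 + 6 + 11 = 22 bits.

Unary([4, 5, 10]) = 1111011111011111111110 (22 bits)


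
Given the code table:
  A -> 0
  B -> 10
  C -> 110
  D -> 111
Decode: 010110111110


Decoding:
0 -> A
10 -> B
110 -> C
111 -> D
110 -> C


Result: ABCDC


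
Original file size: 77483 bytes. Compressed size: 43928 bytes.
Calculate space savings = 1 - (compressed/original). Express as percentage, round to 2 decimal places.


ratio = compressed/original = 43928/77483 = 0.566937
savings = 1 - ratio = 1 - 0.566937 = 0.433063
as a percentage: 0.433063 * 100 = 43.31%

Space savings = 1 - 43928/77483 = 43.31%


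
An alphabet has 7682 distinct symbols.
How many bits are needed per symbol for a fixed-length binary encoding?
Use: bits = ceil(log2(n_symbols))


log2(7682) = 12.9073
Bracket: 2^12 = 4096 < 7682 <= 2^13 = 8192
So ceil(log2(7682)) = 13

bits = ceil(log2(7682)) = ceil(12.9073) = 13 bits


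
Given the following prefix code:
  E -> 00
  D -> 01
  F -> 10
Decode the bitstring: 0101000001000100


Decoding step by step:
Bits 01 -> D
Bits 01 -> D
Bits 00 -> E
Bits 00 -> E
Bits 01 -> D
Bits 00 -> E
Bits 01 -> D
Bits 00 -> E


Decoded message: DDEEDEDE


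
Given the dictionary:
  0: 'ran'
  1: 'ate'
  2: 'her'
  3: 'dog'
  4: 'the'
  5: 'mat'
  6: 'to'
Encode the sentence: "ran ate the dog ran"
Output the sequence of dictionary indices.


Look up each word in the dictionary:
  'ran' -> 0
  'ate' -> 1
  'the' -> 4
  'dog' -> 3
  'ran' -> 0

Encoded: [0, 1, 4, 3, 0]


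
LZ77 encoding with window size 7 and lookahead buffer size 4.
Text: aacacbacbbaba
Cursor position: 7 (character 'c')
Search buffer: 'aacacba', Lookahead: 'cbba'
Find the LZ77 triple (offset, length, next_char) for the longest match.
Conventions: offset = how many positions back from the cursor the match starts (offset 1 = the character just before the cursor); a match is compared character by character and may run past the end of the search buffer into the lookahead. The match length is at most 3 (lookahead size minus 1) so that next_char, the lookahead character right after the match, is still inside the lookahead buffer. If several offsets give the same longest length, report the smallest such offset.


Try each offset into the search buffer:
  offset=1 (pos 6, char 'a'): match length 0
  offset=2 (pos 5, char 'b'): match length 0
  offset=3 (pos 4, char 'c'): match length 2
  offset=4 (pos 3, char 'a'): match length 0
  offset=5 (pos 2, char 'c'): match length 1
  offset=6 (pos 1, char 'a'): match length 0
  offset=7 (pos 0, char 'a'): match length 0
Longest match has length 2 at offset 3.
next_char = character at position 7 + 2 = 9 -> 'b'

Best match: offset=3, length=2 (matching 'cb' starting at position 4)
LZ77 triple: (3, 2, 'b')


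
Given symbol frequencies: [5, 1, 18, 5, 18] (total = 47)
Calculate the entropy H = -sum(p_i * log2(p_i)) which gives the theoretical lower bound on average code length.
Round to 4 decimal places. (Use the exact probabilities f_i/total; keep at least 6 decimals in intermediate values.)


Per-symbol terms -p_i * log2(p_i) with p_i = f_i/47:
  p = 5/47 = 0.106383: log2(p) = -3.232661, -p*log2(p) = 0.343900
  p = 1/47 = 0.021277: log2(p) = -5.554589, -p*log2(p) = 0.118183
  p = 18/47 = 0.382979: log2(p) = -1.384664, -p*log2(p) = 0.530297
  p = 5/47 = 0.106383: log2(p) = -3.232661, -p*log2(p) = 0.343900
  p = 18/47 = 0.382979: log2(p) = -1.384664, -p*log2(p) = 0.530297
H = 0.343900 + 0.118183 + 0.530297 + 0.343900 + 0.530297 = 1.866577

H = 1.8666 bits/symbol


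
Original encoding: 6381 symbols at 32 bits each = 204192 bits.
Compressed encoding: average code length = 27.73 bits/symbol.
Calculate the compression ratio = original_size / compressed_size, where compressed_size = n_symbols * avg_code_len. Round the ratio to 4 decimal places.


original_size = n_symbols * orig_bits = 6381 * 32 = 204192 bits
compressed_size = n_symbols * avg_code_len = 6381 * 27.73 = 176945.13 bits
ratio = original_size / compressed_size = 204192 / 176945.13 = 1.154

Compression ratio = 1.154


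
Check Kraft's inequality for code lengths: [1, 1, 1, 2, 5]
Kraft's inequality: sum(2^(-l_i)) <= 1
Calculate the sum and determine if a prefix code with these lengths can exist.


Sum = 2^(-1) + 2^(-1) + 2^(-1) + 2^(-2) + 2^(-5)
    = 0.5 + 0.5 + 0.5 + 0.25 + 0.03125
    = 57/32 = 1.78125
Since 1.78125 > 1, Kraft's inequality is NOT satisfied.
A prefix code with these lengths CANNOT exist.

Kraft sum = 1.78125. Not satisfied.


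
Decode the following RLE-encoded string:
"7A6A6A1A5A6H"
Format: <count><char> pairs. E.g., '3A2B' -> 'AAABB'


Expanding each <count><char> pair:
  7A -> 'AAAAAAA'
  6A -> 'AAAAAA'
  6A -> 'AAAAAA'
  1A -> 'A'
  5A -> 'AAAAA'
  6H -> 'HHHHHH'

Decoded = AAAAAAAAAAAAAAAAAAAAAAAAAHHHHHH


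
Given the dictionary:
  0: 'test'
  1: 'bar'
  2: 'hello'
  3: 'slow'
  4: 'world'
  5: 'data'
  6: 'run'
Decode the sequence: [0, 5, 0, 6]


Look up each index in the dictionary:
  0 -> 'test'
  5 -> 'data'
  0 -> 'test'
  6 -> 'run'

Decoded: "test data test run"


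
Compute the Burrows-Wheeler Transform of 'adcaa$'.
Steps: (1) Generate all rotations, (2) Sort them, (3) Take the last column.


Rotations (sorted):
  0: $adcaa -> last char: a
  1: a$adca -> last char: a
  2: aa$adc -> last char: c
  3: adcaa$ -> last char: $
  4: caa$ad -> last char: d
  5: dcaa$a -> last char: a


BWT = aac$da


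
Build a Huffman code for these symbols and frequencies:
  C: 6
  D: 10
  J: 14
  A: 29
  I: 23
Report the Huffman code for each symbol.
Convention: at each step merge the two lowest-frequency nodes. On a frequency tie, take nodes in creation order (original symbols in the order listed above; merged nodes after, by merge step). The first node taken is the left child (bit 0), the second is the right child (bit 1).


Huffman tree construction:
Step 1: Merge C(6) + D(10) = 16
Step 2: Merge J(14) + (C+D)(16) = 30
Step 3: Merge I(23) + A(29) = 52
Step 4: Merge (J+(C+D))(30) + (I+A)(52) = 82
Read each symbol's code off the tree from the root (left child = 0, right child = 1).

Codes:
  C: 010 (length 3)
  D: 011 (length 3)
  J: 00 (length 2)
  A: 11 (length 2)
  I: 10 (length 2)
Average code length: 180/82 = 2.1951 bits/symbol


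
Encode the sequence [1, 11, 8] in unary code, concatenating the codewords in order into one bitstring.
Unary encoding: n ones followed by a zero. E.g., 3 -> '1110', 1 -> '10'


Encode each number as n ones followed by a terminating 0:
  1 -> 10 (2 bits)
  11 -> 111111111110 (12 bits)
  8 -> 111111110 (9 bits)
Total length = 2 + 12 + 9 = 23 bits.

Unary([1, 11, 8]) = 10111111111110111111110 (23 bits)


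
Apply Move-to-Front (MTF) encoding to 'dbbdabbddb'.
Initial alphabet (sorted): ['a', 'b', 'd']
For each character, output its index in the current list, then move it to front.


MTF encoding:
'd': index 2 in ['a', 'b', 'd'] -> ['d', 'a', 'b']
'b': index 2 in ['d', 'a', 'b'] -> ['b', 'd', 'a']
'b': index 0 in ['b', 'd', 'a'] -> ['b', 'd', 'a']
'd': index 1 in ['b', 'd', 'a'] -> ['d', 'b', 'a']
'a': index 2 in ['d', 'b', 'a'] -> ['a', 'd', 'b']
'b': index 2 in ['a', 'd', 'b'] -> ['b', 'a', 'd']
'b': index 0 in ['b', 'a', 'd'] -> ['b', 'a', 'd']
'd': index 2 in ['b', 'a', 'd'] -> ['d', 'b', 'a']
'd': index 0 in ['d', 'b', 'a'] -> ['d', 'b', 'a']
'b': index 1 in ['d', 'b', 'a'] -> ['b', 'd', 'a']


Output: [2, 2, 0, 1, 2, 2, 0, 2, 0, 1]


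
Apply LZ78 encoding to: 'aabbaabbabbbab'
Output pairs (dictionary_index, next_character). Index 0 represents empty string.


LZ78 encoding steps:
Dictionary: {0: ''}
Step 1: w='' (idx 0), next='a' -> output (0, 'a'), add 'a' as idx 1
Step 2: w='a' (idx 1), next='b' -> output (1, 'b'), add 'ab' as idx 2
Step 3: w='' (idx 0), next='b' -> output (0, 'b'), add 'b' as idx 3
Step 4: w='a' (idx 1), next='a' -> output (1, 'a'), add 'aa' as idx 4
Step 5: w='b' (idx 3), next='b' -> output (3, 'b'), add 'bb' as idx 5
Step 6: w='ab' (idx 2), next='b' -> output (2, 'b'), add 'abb' as idx 6
Step 7: w='b' (idx 3), next='a' -> output (3, 'a'), add 'ba' as idx 7
Step 8: w='b' (idx 3), end of input -> output (3, '')


Encoded: [(0, 'a'), (1, 'b'), (0, 'b'), (1, 'a'), (3, 'b'), (2, 'b'), (3, 'a'), (3, '')]


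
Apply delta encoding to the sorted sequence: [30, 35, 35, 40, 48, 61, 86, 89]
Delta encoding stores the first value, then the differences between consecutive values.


First value: 30
Deltas:
  35 - 30 = 5
  35 - 35 = 0
  40 - 35 = 5
  48 - 40 = 8
  61 - 48 = 13
  86 - 61 = 25
  89 - 86 = 3


Delta encoded: [30, 5, 0, 5, 8, 13, 25, 3]


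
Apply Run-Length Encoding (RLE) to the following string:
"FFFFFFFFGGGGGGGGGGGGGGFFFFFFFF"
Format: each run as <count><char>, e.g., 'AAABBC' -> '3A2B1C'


Scanning runs left to right:
  i=0: run of 'F' x 8 -> '8F'
  i=8: run of 'G' x 14 -> '14G'
  i=22: run of 'F' x 8 -> '8F'

RLE = 8F14G8F


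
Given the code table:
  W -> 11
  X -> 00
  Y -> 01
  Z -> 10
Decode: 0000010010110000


Decoding:
00 -> X
00 -> X
01 -> Y
00 -> X
10 -> Z
11 -> W
00 -> X
00 -> X


Result: XXYXZWXX


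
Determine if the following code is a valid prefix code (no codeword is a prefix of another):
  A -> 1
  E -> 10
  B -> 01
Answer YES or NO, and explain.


Checking each pair (does one codeword prefix another?):
  A='1' vs E='10': prefix -- VIOLATION

NO -- this is NOT a valid prefix code. A (1) is a prefix of E (10).


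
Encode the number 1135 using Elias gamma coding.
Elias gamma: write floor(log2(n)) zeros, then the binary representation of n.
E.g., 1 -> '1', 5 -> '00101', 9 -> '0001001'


num_bits = floor(log2(1135)) + 1 = 11
leading_zeros = num_bits - 1 = 10
binary(1135) = 10001101111

Elias gamma(1135) = '0000000000' + '10001101111' = 000000000010001101111 (21 bits)


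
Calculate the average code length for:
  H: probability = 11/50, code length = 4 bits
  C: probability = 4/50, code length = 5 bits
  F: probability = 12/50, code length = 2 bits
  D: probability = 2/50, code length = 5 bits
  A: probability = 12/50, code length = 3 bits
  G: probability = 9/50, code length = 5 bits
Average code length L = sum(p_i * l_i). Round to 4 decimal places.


Weighted contributions p_i * l_i:
  H: (11/50) * 4 = 44/50
  C: (4/50) * 5 = 20/50
  F: (12/50) * 2 = 24/50
  D: (2/50) * 5 = 10/50
  A: (12/50) * 3 = 36/50
  G: (9/50) * 5 = 45/50
Sum = (44 + 20 + 24 + 10 + 36 + 45)/50 = 179/50

L = 179/50 = 3.5800 bits/symbol


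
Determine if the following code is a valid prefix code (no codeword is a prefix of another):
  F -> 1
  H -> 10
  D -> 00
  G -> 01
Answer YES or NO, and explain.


Checking each pair (does one codeword prefix another?):
  F='1' vs H='10': prefix -- VIOLATION

NO -- this is NOT a valid prefix code. F (1) is a prefix of H (10).


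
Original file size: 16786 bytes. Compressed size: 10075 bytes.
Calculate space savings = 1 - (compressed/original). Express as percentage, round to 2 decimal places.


ratio = compressed/original = 10075/16786 = 0.600203
savings = 1 - ratio = 1 - 0.600203 = 0.399797
as a percentage: 0.399797 * 100 = 39.98%

Space savings = 1 - 10075/16786 = 39.98%


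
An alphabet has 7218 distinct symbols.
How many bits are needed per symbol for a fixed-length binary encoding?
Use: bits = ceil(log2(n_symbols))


log2(7218) = 12.8174
Bracket: 2^12 = 4096 < 7218 <= 2^13 = 8192
So ceil(log2(7218)) = 13

bits = ceil(log2(7218)) = ceil(12.8174) = 13 bits


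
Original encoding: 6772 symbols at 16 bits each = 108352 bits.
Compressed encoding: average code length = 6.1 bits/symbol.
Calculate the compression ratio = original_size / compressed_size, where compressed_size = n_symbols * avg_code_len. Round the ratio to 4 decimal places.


original_size = n_symbols * orig_bits = 6772 * 16 = 108352 bits
compressed_size = n_symbols * avg_code_len = 6772 * 6.1 = 41309.2 bits
ratio = original_size / compressed_size = 108352 / 41309.2 = 2.623

Compression ratio = 2.623


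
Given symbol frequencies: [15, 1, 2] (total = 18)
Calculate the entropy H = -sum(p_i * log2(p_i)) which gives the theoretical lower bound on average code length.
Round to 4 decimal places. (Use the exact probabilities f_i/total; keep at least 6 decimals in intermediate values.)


Per-symbol terms -p_i * log2(p_i) with p_i = f_i/18:
  p = 15/18 = 0.833333: log2(p) = -0.263034, -p*log2(p) = 0.219195
  p = 1/18 = 0.055556: log2(p) = -4.169925, -p*log2(p) = 0.231663
  p = 2/18 = 0.111111: log2(p) = -3.169925, -p*log2(p) = 0.352214
H = 0.219195 + 0.231663 + 0.352214 = 0.803072

H = 0.8031 bits/symbol


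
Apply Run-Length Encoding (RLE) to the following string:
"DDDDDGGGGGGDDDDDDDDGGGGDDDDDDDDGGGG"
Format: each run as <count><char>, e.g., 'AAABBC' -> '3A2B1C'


Scanning runs left to right:
  i=0: run of 'D' x 5 -> '5D'
  i=5: run of 'G' x 6 -> '6G'
  i=11: run of 'D' x 8 -> '8D'
  i=19: run of 'G' x 4 -> '4G'
  i=23: run of 'D' x 8 -> '8D'
  i=31: run of 'G' x 4 -> '4G'

RLE = 5D6G8D4G8D4G


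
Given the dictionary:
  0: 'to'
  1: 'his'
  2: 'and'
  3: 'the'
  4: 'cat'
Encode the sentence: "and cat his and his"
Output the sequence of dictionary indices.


Look up each word in the dictionary:
  'and' -> 2
  'cat' -> 4
  'his' -> 1
  'and' -> 2
  'his' -> 1

Encoded: [2, 4, 1, 2, 1]


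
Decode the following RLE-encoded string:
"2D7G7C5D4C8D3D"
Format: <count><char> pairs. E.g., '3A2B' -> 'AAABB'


Expanding each <count><char> pair:
  2D -> 'DD'
  7G -> 'GGGGGGG'
  7C -> 'CCCCCCC'
  5D -> 'DDDDD'
  4C -> 'CCCC'
  8D -> 'DDDDDDDD'
  3D -> 'DDD'

Decoded = DDGGGGGGGCCCCCCCDDDDDCCCCDDDDDDDDDDD


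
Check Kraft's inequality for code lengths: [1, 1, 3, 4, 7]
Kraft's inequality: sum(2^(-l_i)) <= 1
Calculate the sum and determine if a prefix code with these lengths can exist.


Sum = 2^(-1) + 2^(-1) + 2^(-3) + 2^(-4) + 2^(-7)
    = 0.5 + 0.5 + 0.125 + 0.0625 + 0.0078125
    = 153/128 = 1.1953125
Since 1.1953125 > 1, Kraft's inequality is NOT satisfied.
A prefix code with these lengths CANNOT exist.

Kraft sum = 1.1953125. Not satisfied.


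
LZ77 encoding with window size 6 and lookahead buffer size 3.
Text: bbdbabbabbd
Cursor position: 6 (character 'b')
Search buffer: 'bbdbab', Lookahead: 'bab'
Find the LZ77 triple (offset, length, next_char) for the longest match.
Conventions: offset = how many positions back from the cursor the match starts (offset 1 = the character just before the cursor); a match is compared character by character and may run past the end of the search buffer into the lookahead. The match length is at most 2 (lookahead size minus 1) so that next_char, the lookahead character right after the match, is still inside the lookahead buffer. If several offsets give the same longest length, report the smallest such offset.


Try each offset into the search buffer:
  offset=1 (pos 5, char 'b'): match length 1
  offset=2 (pos 4, char 'a'): match length 0
  offset=3 (pos 3, char 'b'): match length 2
  offset=4 (pos 2, char 'd'): match length 0
  offset=5 (pos 1, char 'b'): match length 1
  offset=6 (pos 0, char 'b'): match length 1
Longest match has length 2 at offset 3.
next_char = character at position 6 + 2 = 8 -> 'b'

Best match: offset=3, length=2 (matching 'ba' starting at position 3)
LZ77 triple: (3, 2, 'b')


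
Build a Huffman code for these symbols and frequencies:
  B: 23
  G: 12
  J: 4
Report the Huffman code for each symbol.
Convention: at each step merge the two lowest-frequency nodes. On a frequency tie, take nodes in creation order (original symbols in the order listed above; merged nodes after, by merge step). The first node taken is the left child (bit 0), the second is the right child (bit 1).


Huffman tree construction:
Step 1: Merge J(4) + G(12) = 16
Step 2: Merge (J+G)(16) + B(23) = 39
Read each symbol's code off the tree from the root (left child = 0, right child = 1).

Codes:
  B: 1 (length 1)
  G: 01 (length 2)
  J: 00 (length 2)
Average code length: 55/39 = 1.4103 bits/symbol


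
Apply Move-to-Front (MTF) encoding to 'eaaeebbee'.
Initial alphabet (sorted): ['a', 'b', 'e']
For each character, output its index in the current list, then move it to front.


MTF encoding:
'e': index 2 in ['a', 'b', 'e'] -> ['e', 'a', 'b']
'a': index 1 in ['e', 'a', 'b'] -> ['a', 'e', 'b']
'a': index 0 in ['a', 'e', 'b'] -> ['a', 'e', 'b']
'e': index 1 in ['a', 'e', 'b'] -> ['e', 'a', 'b']
'e': index 0 in ['e', 'a', 'b'] -> ['e', 'a', 'b']
'b': index 2 in ['e', 'a', 'b'] -> ['b', 'e', 'a']
'b': index 0 in ['b', 'e', 'a'] -> ['b', 'e', 'a']
'e': index 1 in ['b', 'e', 'a'] -> ['e', 'b', 'a']
'e': index 0 in ['e', 'b', 'a'] -> ['e', 'b', 'a']


Output: [2, 1, 0, 1, 0, 2, 0, 1, 0]


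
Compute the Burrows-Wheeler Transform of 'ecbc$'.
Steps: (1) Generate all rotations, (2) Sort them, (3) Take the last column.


Rotations (sorted):
  0: $ecbc -> last char: c
  1: bc$ec -> last char: c
  2: c$ecb -> last char: b
  3: cbc$e -> last char: e
  4: ecbc$ -> last char: $


BWT = ccbe$


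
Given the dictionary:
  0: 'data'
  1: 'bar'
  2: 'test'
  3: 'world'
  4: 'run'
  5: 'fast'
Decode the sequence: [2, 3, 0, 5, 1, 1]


Look up each index in the dictionary:
  2 -> 'test'
  3 -> 'world'
  0 -> 'data'
  5 -> 'fast'
  1 -> 'bar'
  1 -> 'bar'

Decoded: "test world data fast bar bar"


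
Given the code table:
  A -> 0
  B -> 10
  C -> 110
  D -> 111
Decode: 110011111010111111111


Decoding:
110 -> C
0 -> A
111 -> D
110 -> C
10 -> B
111 -> D
111 -> D
111 -> D


Result: CADCBDDD


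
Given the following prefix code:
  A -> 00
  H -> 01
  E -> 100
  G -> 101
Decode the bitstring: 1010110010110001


Decoding step by step:
Bits 101 -> G
Bits 01 -> H
Bits 100 -> E
Bits 101 -> G
Bits 100 -> E
Bits 01 -> H


Decoded message: GHEGEH


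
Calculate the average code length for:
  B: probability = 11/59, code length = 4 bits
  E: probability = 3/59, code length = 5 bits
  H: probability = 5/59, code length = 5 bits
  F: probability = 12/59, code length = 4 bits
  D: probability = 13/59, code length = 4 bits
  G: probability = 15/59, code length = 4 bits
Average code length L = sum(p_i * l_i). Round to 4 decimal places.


Weighted contributions p_i * l_i:
  B: (11/59) * 4 = 44/59
  E: (3/59) * 5 = 15/59
  H: (5/59) * 5 = 25/59
  F: (12/59) * 4 = 48/59
  D: (13/59) * 4 = 52/59
  G: (15/59) * 4 = 60/59
Sum = (44 + 15 + 25 + 48 + 52 + 60)/59 = 244/59

L = 244/59 = 4.1356 bits/symbol


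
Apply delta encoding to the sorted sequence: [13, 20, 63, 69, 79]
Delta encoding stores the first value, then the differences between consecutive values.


First value: 13
Deltas:
  20 - 13 = 7
  63 - 20 = 43
  69 - 63 = 6
  79 - 69 = 10


Delta encoded: [13, 7, 43, 6, 10]


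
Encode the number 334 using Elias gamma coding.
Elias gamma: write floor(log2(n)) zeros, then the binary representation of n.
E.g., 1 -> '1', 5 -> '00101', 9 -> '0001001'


num_bits = floor(log2(334)) + 1 = 9
leading_zeros = num_bits - 1 = 8
binary(334) = 101001110

Elias gamma(334) = '00000000' + '101001110' = 00000000101001110 (17 bits)


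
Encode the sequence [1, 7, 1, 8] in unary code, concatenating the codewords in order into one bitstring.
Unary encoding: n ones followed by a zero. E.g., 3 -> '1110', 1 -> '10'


Encode each number as n ones followed by a terminating 0:
  1 -> 10 (2 bits)
  7 -> 11111110 (8 bits)
  1 -> 10 (2 bits)
  8 -> 111111110 (9 bits)
Total length = 2 + 8 + 2 + 9 = 21 bits.

Unary([1, 7, 1, 8]) = 101111111010111111110 (21 bits)


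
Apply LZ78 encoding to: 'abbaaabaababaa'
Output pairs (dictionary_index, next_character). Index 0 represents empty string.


LZ78 encoding steps:
Dictionary: {0: ''}
Step 1: w='' (idx 0), next='a' -> output (0, 'a'), add 'a' as idx 1
Step 2: w='' (idx 0), next='b' -> output (0, 'b'), add 'b' as idx 2
Step 3: w='b' (idx 2), next='a' -> output (2, 'a'), add 'ba' as idx 3
Step 4: w='a' (idx 1), next='a' -> output (1, 'a'), add 'aa' as idx 4
Step 5: w='ba' (idx 3), next='a' -> output (3, 'a'), add 'baa' as idx 5
Step 6: w='ba' (idx 3), next='b' -> output (3, 'b'), add 'bab' as idx 6
Step 7: w='aa' (idx 4), end of input -> output (4, '')


Encoded: [(0, 'a'), (0, 'b'), (2, 'a'), (1, 'a'), (3, 'a'), (3, 'b'), (4, '')]


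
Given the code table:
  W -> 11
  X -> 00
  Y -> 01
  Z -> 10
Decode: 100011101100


Decoding:
10 -> Z
00 -> X
11 -> W
10 -> Z
11 -> W
00 -> X


Result: ZXWZWX


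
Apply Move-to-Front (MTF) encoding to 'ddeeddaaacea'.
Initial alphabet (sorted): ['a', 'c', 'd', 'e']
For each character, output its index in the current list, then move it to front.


MTF encoding:
'd': index 2 in ['a', 'c', 'd', 'e'] -> ['d', 'a', 'c', 'e']
'd': index 0 in ['d', 'a', 'c', 'e'] -> ['d', 'a', 'c', 'e']
'e': index 3 in ['d', 'a', 'c', 'e'] -> ['e', 'd', 'a', 'c']
'e': index 0 in ['e', 'd', 'a', 'c'] -> ['e', 'd', 'a', 'c']
'd': index 1 in ['e', 'd', 'a', 'c'] -> ['d', 'e', 'a', 'c']
'd': index 0 in ['d', 'e', 'a', 'c'] -> ['d', 'e', 'a', 'c']
'a': index 2 in ['d', 'e', 'a', 'c'] -> ['a', 'd', 'e', 'c']
'a': index 0 in ['a', 'd', 'e', 'c'] -> ['a', 'd', 'e', 'c']
'a': index 0 in ['a', 'd', 'e', 'c'] -> ['a', 'd', 'e', 'c']
'c': index 3 in ['a', 'd', 'e', 'c'] -> ['c', 'a', 'd', 'e']
'e': index 3 in ['c', 'a', 'd', 'e'] -> ['e', 'c', 'a', 'd']
'a': index 2 in ['e', 'c', 'a', 'd'] -> ['a', 'e', 'c', 'd']


Output: [2, 0, 3, 0, 1, 0, 2, 0, 0, 3, 3, 2]


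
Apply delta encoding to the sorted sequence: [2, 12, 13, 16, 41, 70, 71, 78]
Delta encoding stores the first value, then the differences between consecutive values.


First value: 2
Deltas:
  12 - 2 = 10
  13 - 12 = 1
  16 - 13 = 3
  41 - 16 = 25
  70 - 41 = 29
  71 - 70 = 1
  78 - 71 = 7


Delta encoded: [2, 10, 1, 3, 25, 29, 1, 7]


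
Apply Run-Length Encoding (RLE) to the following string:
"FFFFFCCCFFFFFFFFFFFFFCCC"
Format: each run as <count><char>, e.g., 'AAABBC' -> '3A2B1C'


Scanning runs left to right:
  i=0: run of 'F' x 5 -> '5F'
  i=5: run of 'C' x 3 -> '3C'
  i=8: run of 'F' x 13 -> '13F'
  i=21: run of 'C' x 3 -> '3C'

RLE = 5F3C13F3C


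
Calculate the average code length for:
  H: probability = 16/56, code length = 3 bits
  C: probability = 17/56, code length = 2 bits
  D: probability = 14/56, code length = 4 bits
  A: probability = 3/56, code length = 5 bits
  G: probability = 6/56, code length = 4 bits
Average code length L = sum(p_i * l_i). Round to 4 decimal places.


Weighted contributions p_i * l_i:
  H: (16/56) * 3 = 48/56
  C: (17/56) * 2 = 34/56
  D: (14/56) * 4 = 56/56
  A: (3/56) * 5 = 15/56
  G: (6/56) * 4 = 24/56
Sum = (48 + 34 + 56 + 15 + 24)/56 = 177/56

L = 177/56 = 3.1607 bits/symbol


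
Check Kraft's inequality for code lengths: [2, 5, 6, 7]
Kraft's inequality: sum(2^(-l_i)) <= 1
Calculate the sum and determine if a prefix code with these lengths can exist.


Sum = 2^(-2) + 2^(-5) + 2^(-6) + 2^(-7)
    = 0.25 + 0.03125 + 0.015625 + 0.0078125
    = 39/128 = 0.3046875
Since 0.3046875 <= 1, Kraft's inequality IS satisfied.
A prefix code with these lengths CAN exist.

Kraft sum = 0.3046875. Satisfied.


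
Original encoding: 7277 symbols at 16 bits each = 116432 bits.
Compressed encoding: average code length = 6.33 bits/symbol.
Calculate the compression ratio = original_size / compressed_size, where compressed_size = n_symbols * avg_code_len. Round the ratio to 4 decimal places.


original_size = n_symbols * orig_bits = 7277 * 16 = 116432 bits
compressed_size = n_symbols * avg_code_len = 7277 * 6.33 = 46063.41 bits
ratio = original_size / compressed_size = 116432 / 46063.41 = 2.5276

Compression ratio = 2.5276


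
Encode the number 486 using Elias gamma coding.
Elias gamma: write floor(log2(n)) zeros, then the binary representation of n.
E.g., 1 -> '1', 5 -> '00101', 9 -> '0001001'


num_bits = floor(log2(486)) + 1 = 9
leading_zeros = num_bits - 1 = 8
binary(486) = 111100110

Elias gamma(486) = '00000000' + '111100110' = 00000000111100110 (17 bits)


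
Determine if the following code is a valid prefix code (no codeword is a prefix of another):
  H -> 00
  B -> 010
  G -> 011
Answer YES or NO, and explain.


Checking each pair (does one codeword prefix another?):
  H='00' vs B='010': no prefix
  H='00' vs G='011': no prefix
  B='010' vs H='00': no prefix
  B='010' vs G='011': no prefix
  G='011' vs H='00': no prefix
  G='011' vs B='010': no prefix
No violation found over all pairs.

YES -- this is a valid prefix code. No codeword is a prefix of any other codeword.


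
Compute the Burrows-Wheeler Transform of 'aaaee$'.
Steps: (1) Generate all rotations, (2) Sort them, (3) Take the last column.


Rotations (sorted):
  0: $aaaee -> last char: e
  1: aaaee$ -> last char: $
  2: aaee$a -> last char: a
  3: aee$aa -> last char: a
  4: e$aaae -> last char: e
  5: ee$aaa -> last char: a


BWT = e$aaea


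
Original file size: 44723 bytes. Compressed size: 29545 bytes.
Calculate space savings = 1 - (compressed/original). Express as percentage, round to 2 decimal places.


ratio = compressed/original = 29545/44723 = 0.660622
savings = 1 - ratio = 1 - 0.660622 = 0.339378
as a percentage: 0.339378 * 100 = 33.94%

Space savings = 1 - 29545/44723 = 33.94%


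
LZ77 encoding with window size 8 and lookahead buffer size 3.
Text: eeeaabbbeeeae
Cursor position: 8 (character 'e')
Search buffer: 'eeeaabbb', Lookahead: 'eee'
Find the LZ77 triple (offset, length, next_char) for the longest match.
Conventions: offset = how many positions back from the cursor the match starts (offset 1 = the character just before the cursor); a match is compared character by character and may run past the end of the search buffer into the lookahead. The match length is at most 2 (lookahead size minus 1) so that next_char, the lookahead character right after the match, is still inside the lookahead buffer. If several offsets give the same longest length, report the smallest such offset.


Try each offset into the search buffer:
  offset=1 (pos 7, char 'b'): match length 0
  offset=2 (pos 6, char 'b'): match length 0
  offset=3 (pos 5, char 'b'): match length 0
  offset=4 (pos 4, char 'a'): match length 0
  offset=5 (pos 3, char 'a'): match length 0
  offset=6 (pos 2, char 'e'): match length 1
  offset=7 (pos 1, char 'e'): match length 2
  offset=8 (pos 0, char 'e'): match length 2
Longest match has length 2, found at offsets 7, 8; take the smallest, offset 7.
next_char = character at position 8 + 2 = 10 -> 'e'

Best match: offset=7, length=2 (matching 'ee' starting at position 1)
LZ77 triple: (7, 2, 'e')


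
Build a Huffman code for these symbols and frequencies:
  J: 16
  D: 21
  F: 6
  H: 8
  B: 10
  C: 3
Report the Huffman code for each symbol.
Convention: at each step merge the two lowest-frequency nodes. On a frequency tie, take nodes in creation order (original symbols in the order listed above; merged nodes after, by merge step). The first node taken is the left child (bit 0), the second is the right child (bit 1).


Huffman tree construction:
Step 1: Merge C(3) + F(6) = 9
Step 2: Merge H(8) + (C+F)(9) = 17
Step 3: Merge B(10) + J(16) = 26
Step 4: Merge (H+(C+F))(17) + D(21) = 38
Step 5: Merge (B+J)(26) + ((H+(C+F))+D)(38) = 64
Read each symbol's code off the tree from the root (left child = 0, right child = 1).

Codes:
  J: 01 (length 2)
  D: 11 (length 2)
  F: 1011 (length 4)
  H: 100 (length 3)
  B: 00 (length 2)
  C: 1010 (length 4)
Average code length: 154/64 = 2.4063 bits/symbol


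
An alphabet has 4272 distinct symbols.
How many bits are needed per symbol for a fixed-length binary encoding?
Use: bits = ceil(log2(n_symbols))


log2(4272) = 12.0607
Bracket: 2^12 = 4096 < 4272 <= 2^13 = 8192
So ceil(log2(4272)) = 13

bits = ceil(log2(4272)) = ceil(12.0607) = 13 bits


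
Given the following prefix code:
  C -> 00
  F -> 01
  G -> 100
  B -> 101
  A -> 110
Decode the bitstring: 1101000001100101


Decoding step by step:
Bits 110 -> A
Bits 100 -> G
Bits 00 -> C
Bits 01 -> F
Bits 100 -> G
Bits 101 -> B


Decoded message: AGCFGB


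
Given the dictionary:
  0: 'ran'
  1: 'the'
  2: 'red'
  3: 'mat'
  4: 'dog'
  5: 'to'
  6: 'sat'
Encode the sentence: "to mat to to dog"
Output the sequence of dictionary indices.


Look up each word in the dictionary:
  'to' -> 5
  'mat' -> 3
  'to' -> 5
  'to' -> 5
  'dog' -> 4

Encoded: [5, 3, 5, 5, 4]


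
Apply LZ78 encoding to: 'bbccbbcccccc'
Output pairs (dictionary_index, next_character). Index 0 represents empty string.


LZ78 encoding steps:
Dictionary: {0: ''}
Step 1: w='' (idx 0), next='b' -> output (0, 'b'), add 'b' as idx 1
Step 2: w='b' (idx 1), next='c' -> output (1, 'c'), add 'bc' as idx 2
Step 3: w='' (idx 0), next='c' -> output (0, 'c'), add 'c' as idx 3
Step 4: w='b' (idx 1), next='b' -> output (1, 'b'), add 'bb' as idx 4
Step 5: w='c' (idx 3), next='c' -> output (3, 'c'), add 'cc' as idx 5
Step 6: w='cc' (idx 5), next='c' -> output (5, 'c'), add 'ccc' as idx 6
Step 7: w='c' (idx 3), end of input -> output (3, '')


Encoded: [(0, 'b'), (1, 'c'), (0, 'c'), (1, 'b'), (3, 'c'), (5, 'c'), (3, '')]


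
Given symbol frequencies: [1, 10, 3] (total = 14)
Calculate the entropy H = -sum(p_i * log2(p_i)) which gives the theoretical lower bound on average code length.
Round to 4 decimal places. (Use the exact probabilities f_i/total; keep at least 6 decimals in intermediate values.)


Per-symbol terms -p_i * log2(p_i) with p_i = f_i/14:
  p = 1/14 = 0.071429: log2(p) = -3.807355, -p*log2(p) = 0.271954
  p = 10/14 = 0.714286: log2(p) = -0.485427, -p*log2(p) = 0.346733
  p = 3/14 = 0.214286: log2(p) = -2.222392, -p*log2(p) = 0.476227
H = 0.271954 + 0.346733 + 0.476227 = 1.094914

H = 1.0949 bits/symbol


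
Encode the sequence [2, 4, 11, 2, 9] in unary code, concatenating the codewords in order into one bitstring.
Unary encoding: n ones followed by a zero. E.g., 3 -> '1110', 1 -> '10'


Encode each number as n ones followed by a terminating 0:
  2 -> 110 (3 bits)
  4 -> 11110 (5 bits)
  11 -> 111111111110 (12 bits)
  2 -> 110 (3 bits)
  9 -> 1111111110 (10 bits)
Total length = 3 + 5 + 12 + 3 + 10 = 33 bits.

Unary([2, 4, 11, 2, 9]) = 110111101111111111101101111111110 (33 bits)


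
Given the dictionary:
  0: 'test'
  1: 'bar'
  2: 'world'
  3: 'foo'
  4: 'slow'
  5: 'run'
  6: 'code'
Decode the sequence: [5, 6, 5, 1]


Look up each index in the dictionary:
  5 -> 'run'
  6 -> 'code'
  5 -> 'run'
  1 -> 'bar'

Decoded: "run code run bar"


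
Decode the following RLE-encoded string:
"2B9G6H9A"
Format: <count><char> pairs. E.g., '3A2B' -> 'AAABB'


Expanding each <count><char> pair:
  2B -> 'BB'
  9G -> 'GGGGGGGGG'
  6H -> 'HHHHHH'
  9A -> 'AAAAAAAAA'

Decoded = BBGGGGGGGGGHHHHHHAAAAAAAAA


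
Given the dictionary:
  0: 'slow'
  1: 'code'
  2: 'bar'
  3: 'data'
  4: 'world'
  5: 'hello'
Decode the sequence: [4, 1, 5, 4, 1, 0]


Look up each index in the dictionary:
  4 -> 'world'
  1 -> 'code'
  5 -> 'hello'
  4 -> 'world'
  1 -> 'code'
  0 -> 'slow'

Decoded: "world code hello world code slow"


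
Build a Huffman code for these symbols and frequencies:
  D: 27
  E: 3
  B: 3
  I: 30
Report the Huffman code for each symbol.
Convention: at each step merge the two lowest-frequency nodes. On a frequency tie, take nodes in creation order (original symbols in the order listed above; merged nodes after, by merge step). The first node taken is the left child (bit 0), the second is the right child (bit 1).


Huffman tree construction:
Step 1: Merge E(3) + B(3) = 6
Step 2: Merge (E+B)(6) + D(27) = 33
Step 3: Merge I(30) + ((E+B)+D)(33) = 63
Read each symbol's code off the tree from the root (left child = 0, right child = 1).

Codes:
  D: 11 (length 2)
  E: 100 (length 3)
  B: 101 (length 3)
  I: 0 (length 1)
Average code length: 102/63 = 1.6190 bits/symbol


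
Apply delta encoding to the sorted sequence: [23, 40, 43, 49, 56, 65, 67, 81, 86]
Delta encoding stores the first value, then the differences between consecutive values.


First value: 23
Deltas:
  40 - 23 = 17
  43 - 40 = 3
  49 - 43 = 6
  56 - 49 = 7
  65 - 56 = 9
  67 - 65 = 2
  81 - 67 = 14
  86 - 81 = 5


Delta encoded: [23, 17, 3, 6, 7, 9, 2, 14, 5]


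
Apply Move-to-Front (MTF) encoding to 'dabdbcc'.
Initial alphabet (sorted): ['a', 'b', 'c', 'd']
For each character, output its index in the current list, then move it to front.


MTF encoding:
'd': index 3 in ['a', 'b', 'c', 'd'] -> ['d', 'a', 'b', 'c']
'a': index 1 in ['d', 'a', 'b', 'c'] -> ['a', 'd', 'b', 'c']
'b': index 2 in ['a', 'd', 'b', 'c'] -> ['b', 'a', 'd', 'c']
'd': index 2 in ['b', 'a', 'd', 'c'] -> ['d', 'b', 'a', 'c']
'b': index 1 in ['d', 'b', 'a', 'c'] -> ['b', 'd', 'a', 'c']
'c': index 3 in ['b', 'd', 'a', 'c'] -> ['c', 'b', 'd', 'a']
'c': index 0 in ['c', 'b', 'd', 'a'] -> ['c', 'b', 'd', 'a']


Output: [3, 1, 2, 2, 1, 3, 0]


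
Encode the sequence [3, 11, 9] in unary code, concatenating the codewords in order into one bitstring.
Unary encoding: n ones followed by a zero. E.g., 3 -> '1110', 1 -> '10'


Encode each number as n ones followed by a terminating 0:
  3 -> 1110 (4 bits)
  11 -> 111111111110 (12 bits)
  9 -> 1111111110 (10 bits)
Total length = 4 + 12 + 10 = 26 bits.

Unary([3, 11, 9]) = 11101111111111101111111110 (26 bits)


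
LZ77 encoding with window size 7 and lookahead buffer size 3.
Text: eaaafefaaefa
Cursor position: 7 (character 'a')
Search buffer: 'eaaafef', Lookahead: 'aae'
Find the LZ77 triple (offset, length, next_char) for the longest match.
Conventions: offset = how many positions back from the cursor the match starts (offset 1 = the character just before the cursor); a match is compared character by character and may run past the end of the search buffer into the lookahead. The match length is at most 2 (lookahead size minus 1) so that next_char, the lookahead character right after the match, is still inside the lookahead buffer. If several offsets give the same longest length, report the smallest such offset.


Try each offset into the search buffer:
  offset=1 (pos 6, char 'f'): match length 0
  offset=2 (pos 5, char 'e'): match length 0
  offset=3 (pos 4, char 'f'): match length 0
  offset=4 (pos 3, char 'a'): match length 1
  offset=5 (pos 2, char 'a'): match length 2
  offset=6 (pos 1, char 'a'): match length 2
  offset=7 (pos 0, char 'e'): match length 0
Longest match has length 2, found at offsets 5, 6; take the smallest, offset 5.
next_char = character at position 7 + 2 = 9 -> 'e'

Best match: offset=5, length=2 (matching 'aa' starting at position 2)
LZ77 triple: (5, 2, 'e')


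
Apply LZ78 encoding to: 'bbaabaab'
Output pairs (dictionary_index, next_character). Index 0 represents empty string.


LZ78 encoding steps:
Dictionary: {0: ''}
Step 1: w='' (idx 0), next='b' -> output (0, 'b'), add 'b' as idx 1
Step 2: w='b' (idx 1), next='a' -> output (1, 'a'), add 'ba' as idx 2
Step 3: w='' (idx 0), next='a' -> output (0, 'a'), add 'a' as idx 3
Step 4: w='ba' (idx 2), next='a' -> output (2, 'a'), add 'baa' as idx 4
Step 5: w='b' (idx 1), end of input -> output (1, '')


Encoded: [(0, 'b'), (1, 'a'), (0, 'a'), (2, 'a'), (1, '')]


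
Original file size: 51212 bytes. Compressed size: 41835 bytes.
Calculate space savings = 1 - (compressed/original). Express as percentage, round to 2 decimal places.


ratio = compressed/original = 41835/51212 = 0.816898
savings = 1 - ratio = 1 - 0.816898 = 0.183102
as a percentage: 0.183102 * 100 = 18.31%

Space savings = 1 - 41835/51212 = 18.31%


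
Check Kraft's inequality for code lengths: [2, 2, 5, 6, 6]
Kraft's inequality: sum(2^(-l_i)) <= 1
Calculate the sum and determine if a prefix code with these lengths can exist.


Sum = 2^(-2) + 2^(-2) + 2^(-5) + 2^(-6) + 2^(-6)
    = 0.25 + 0.25 + 0.03125 + 0.015625 + 0.015625
    = 36/64 = 0.5625
Since 0.5625 <= 1, Kraft's inequality IS satisfied.
A prefix code with these lengths CAN exist.

Kraft sum = 0.5625. Satisfied.


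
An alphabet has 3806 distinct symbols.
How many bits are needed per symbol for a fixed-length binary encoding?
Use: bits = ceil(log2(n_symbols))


log2(3806) = 11.8941
Bracket: 2^11 = 2048 < 3806 <= 2^12 = 4096
So ceil(log2(3806)) = 12

bits = ceil(log2(3806)) = ceil(11.8941) = 12 bits


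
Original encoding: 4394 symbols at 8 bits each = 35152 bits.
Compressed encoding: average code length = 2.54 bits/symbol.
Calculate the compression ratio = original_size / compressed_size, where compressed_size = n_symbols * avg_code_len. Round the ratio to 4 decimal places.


original_size = n_symbols * orig_bits = 4394 * 8 = 35152 bits
compressed_size = n_symbols * avg_code_len = 4394 * 2.54 = 11160.76 bits
ratio = original_size / compressed_size = 35152 / 11160.76 = 3.1496

Compression ratio = 3.1496


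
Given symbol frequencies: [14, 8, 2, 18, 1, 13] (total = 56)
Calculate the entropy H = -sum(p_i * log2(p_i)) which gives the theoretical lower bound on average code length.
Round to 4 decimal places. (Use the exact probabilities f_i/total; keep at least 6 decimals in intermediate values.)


Per-symbol terms -p_i * log2(p_i) with p_i = f_i/56:
  p = 14/56 = 0.250000: log2(p) = -2.000000, -p*log2(p) = 0.500000
  p = 8/56 = 0.142857: log2(p) = -2.807355, -p*log2(p) = 0.401051
  p = 2/56 = 0.035714: log2(p) = -4.807355, -p*log2(p) = 0.171691
  p = 18/56 = 0.321429: log2(p) = -1.637430, -p*log2(p) = 0.526317
  p = 1/56 = 0.017857: log2(p) = -5.807355, -p*log2(p) = 0.103703
  p = 13/56 = 0.232143: log2(p) = -2.106915, -p*log2(p) = 0.489105
H = 0.500000 + 0.401051 + 0.171691 + 0.526317 + 0.103703 + 0.489105 = 2.191867

H = 2.1919 bits/symbol


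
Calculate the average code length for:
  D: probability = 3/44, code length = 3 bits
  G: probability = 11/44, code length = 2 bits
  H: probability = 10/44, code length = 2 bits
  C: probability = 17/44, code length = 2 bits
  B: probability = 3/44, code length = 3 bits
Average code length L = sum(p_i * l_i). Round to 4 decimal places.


Weighted contributions p_i * l_i:
  D: (3/44) * 3 = 9/44
  G: (11/44) * 2 = 22/44
  H: (10/44) * 2 = 20/44
  C: (17/44) * 2 = 34/44
  B: (3/44) * 3 = 9/44
Sum = (9 + 22 + 20 + 34 + 9)/44 = 94/44

L = 94/44 = 2.1364 bits/symbol


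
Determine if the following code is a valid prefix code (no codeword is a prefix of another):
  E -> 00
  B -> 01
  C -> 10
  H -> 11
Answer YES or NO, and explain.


Checking each pair (does one codeword prefix another?):
  E='00' vs B='01': no prefix
  E='00' vs C='10': no prefix
  E='00' vs H='11': no prefix
  B='01' vs E='00': no prefix
  B='01' vs C='10': no prefix
  B='01' vs H='11': no prefix
  C='10' vs E='00': no prefix
  C='10' vs B='01': no prefix
  C='10' vs H='11': no prefix
  H='11' vs E='00': no prefix
  H='11' vs B='01': no prefix
  H='11' vs C='10': no prefix
No violation found over all pairs.

YES -- this is a valid prefix code. No codeword is a prefix of any other codeword.


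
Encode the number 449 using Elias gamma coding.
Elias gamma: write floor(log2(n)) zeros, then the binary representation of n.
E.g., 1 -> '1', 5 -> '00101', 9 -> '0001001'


num_bits = floor(log2(449)) + 1 = 9
leading_zeros = num_bits - 1 = 8
binary(449) = 111000001

Elias gamma(449) = '00000000' + '111000001' = 00000000111000001 (17 bits)


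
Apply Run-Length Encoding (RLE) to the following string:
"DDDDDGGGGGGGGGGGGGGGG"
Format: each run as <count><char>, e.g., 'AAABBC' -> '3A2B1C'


Scanning runs left to right:
  i=0: run of 'D' x 5 -> '5D'
  i=5: run of 'G' x 16 -> '16G'

RLE = 5D16G
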